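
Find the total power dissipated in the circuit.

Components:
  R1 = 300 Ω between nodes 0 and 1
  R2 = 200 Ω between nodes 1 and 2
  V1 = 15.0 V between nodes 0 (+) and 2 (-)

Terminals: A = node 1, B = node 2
Nodal analysis, taking node 2 as the 0 V reference.
Source V1 fixes V_0 = 15 V.
KCL at each unknown node (sum of currents leaving = 0; resistances in Ω):
  Node 1: (V_1 - 15)/300 + (V_1 - 0)/200 = 0
Collecting terms: 0.008333 × V_1 = 0.05  =>  V_1 = 6 V
Power in each resistor, P = (ΔV)²/R:
  P_R1 = (15 - 6)²/300 = 0.27 W
  P_R2 = (6 - 0)²/200 = 0.18 W
P_total = P_R1 + P_R2 = 0.45 W

Final answer: 0.45 W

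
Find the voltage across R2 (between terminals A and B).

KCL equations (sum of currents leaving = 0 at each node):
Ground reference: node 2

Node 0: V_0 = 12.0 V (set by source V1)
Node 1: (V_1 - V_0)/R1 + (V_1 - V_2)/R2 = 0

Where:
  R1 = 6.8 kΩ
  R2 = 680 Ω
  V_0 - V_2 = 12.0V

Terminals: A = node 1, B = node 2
R1 and R2 are in series across V1 (node 0 → node 1 → node 2), and the output A–B is taken across R2, so this is a voltage divider.
Series current: I = V1/(R1 + R2) = 12/(6800 + 680) = 12/7480 = 0.001604 A
V_R2 = I × R2 = V1 × R2/(R1 + R2) = 12 × 680/7480 = 1.091 V

Final answer: 1.091 V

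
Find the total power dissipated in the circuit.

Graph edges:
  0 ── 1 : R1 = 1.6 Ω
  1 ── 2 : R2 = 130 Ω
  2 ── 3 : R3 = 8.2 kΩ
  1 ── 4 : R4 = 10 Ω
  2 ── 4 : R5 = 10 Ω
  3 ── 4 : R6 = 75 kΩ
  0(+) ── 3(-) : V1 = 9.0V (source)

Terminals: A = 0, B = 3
Nodal analysis, taking node 3 as the 0 V reference.
Source V1 fixes V_0 = 9 V.
KCL at each unknown node (sum of currents leaving = 0; resistances in Ω):
  Node 1: (V_1 - 9)/1.6 + (V_1 - V_2)/130 + (V_1 - V_4)/10 = 0
  Node 2: (V_2 - V_1)/130 + (V_2 - 0)/8200 + (V_2 - V_4)/10 = 0
  Node 4: (V_4 - V_1)/10 + (V_4 - V_2)/10 + (V_4 - 0)/75000 = 0
Collecting terms (coefficients in siemens):
  0.7327·V_1 - 0.007692·V_2 - 0.1·V_4 = 5.625
  0.1078·V_2 - 0.007692·V_1 - 0.1·V_4 = 0
  0.2·V_4 - 0.1·V_1 - 0.1·V_2 = 0
Solving these 3 simultaneous equations (Gaussian elimination) gives:
  V_1 = 8.998 V, V_2 = 8.978 V, V_4 = 8.987 V
Power in each resistor, P = (ΔV)²/R:
  P_R1 = (9 - 8.998)²/1.6 = 0.000002361 W
  P_R2 = (8.998 - 8.978)²/130 = 0.000003082 W
  P_R3 = (8.978 - 0)²/8200 = 0.00983 W
  P_R4 = (8.998 - 8.987)²/10 = 0.00001125 W
  P_R5 = (8.978 - 8.987)²/10 = 0.000008853 W
  P_R6 = (0 - 8.987)²/75000 = 0.001077 W
P_total = P_R1 + P_R2 + P_R3 + P_R4 + P_R5 + P_R6 = 0.01093 W

Final answer: 0.01093 W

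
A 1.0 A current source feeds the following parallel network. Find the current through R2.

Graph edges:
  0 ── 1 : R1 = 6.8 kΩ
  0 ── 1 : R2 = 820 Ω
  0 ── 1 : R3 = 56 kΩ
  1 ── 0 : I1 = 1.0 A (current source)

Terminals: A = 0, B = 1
All resistors sit directly between nodes 0 and 1, so they are in parallel and share one voltage V; the full source current 1 A splits among them.
1/R_par = 1/6800 + 1/820 + 1/56000 = 0.001384 S  =>  R_par = 722.3 Ω
V = I × R_par = 1 × 722.3 = 722.3 V
I_R2 = V/R2 = 722.3/820 = 0.8809 A

Final answer: 0.8809 A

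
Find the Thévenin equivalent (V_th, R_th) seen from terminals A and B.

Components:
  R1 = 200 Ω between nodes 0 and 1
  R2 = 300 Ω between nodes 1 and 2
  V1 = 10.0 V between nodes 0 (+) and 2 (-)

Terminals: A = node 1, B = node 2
Step 1 — V_th is the open-circuit voltage V_A - V_B (nothing connected across the terminals).
Nodal analysis, taking node 2 as the 0 V reference.
Source V1 fixes V_0 = 10 V.
KCL at each unknown node (sum of currents leaving = 0; resistances in Ω):
  Node 1: (V_1 - 10)/200 + (V_1 - 0)/300 = 0
Collecting terms: 0.008333 × V_1 = 0.05  =>  V_1 = 6 V
V_th = V_1 - V_2 = 6 - 0 = 6 V
Step 2 — R_th: zero the source — replace V1 by a short circuit (node 2 merges into node 0) — and find the resistance seen between A (node 1) and B (node 0).
Reduce the network between node 1 (A) and node 0 (B) by series/parallel combination:
  Rp1 = R1 ‖ R2 (parallel, both between nodes 0 and 1) = 1/(1/200 + 1/300) = 120 Ω
R_th = 120 Ω

Final answer: V_th = 6 V, R_th = 120 Ω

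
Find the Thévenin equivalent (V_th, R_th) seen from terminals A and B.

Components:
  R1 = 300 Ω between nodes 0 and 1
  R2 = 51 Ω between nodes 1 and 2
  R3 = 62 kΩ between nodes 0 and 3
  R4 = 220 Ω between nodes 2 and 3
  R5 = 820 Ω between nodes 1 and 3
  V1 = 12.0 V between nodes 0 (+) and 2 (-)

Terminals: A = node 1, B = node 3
Step 1 — V_th is the open-circuit voltage V_A - V_B (nothing connected across the terminals).
Nodal analysis, taking node 2 as the 0 V reference.
Source V1 fixes V_0 = 12 V.
KCL at each unknown node (sum of currents leaving = 0; resistances in Ω):
  Node 1: (V_1 - 12)/300 + (V_1 - 0)/51 + (V_1 - V_3)/820 = 0
  Node 3: (V_3 - 12)/62000 + (V_3 - 0)/220 + (V_3 - V_1)/820 = 0
Collecting terms (coefficients in siemens):
  0.02416·V_1 - 0.00122·V_3 = 0.04
  0.005781·V_3 - 0.00122·V_1 = 0.0001935
Determinant D = (0.02416)(0.005781) - (-0.00122)(-0.00122) = 0.0001382
V_1 = [(0.04)(0.005781) - (-0.00122)(0.0001935)]/D = 1.675 V
V_3 = [(0.02416)(0.0001935) - (0.04)(-0.00122)]/D = 0.3868 V
V_th = V_1 - V_3 = 1.675 - 0.3868 = 1.288 V
Step 2 — R_th: zero the source — replace V1 by a short circuit (node 2 merges into node 0) — and find the resistance seen between A (node 1) and B (node 3).
Reduce the network between node 1 (A) and node 3 (B) by series/parallel combination:
  Rp1 = R1 ‖ R2 (parallel, both between nodes 0 and 1) = 1/(1/300 + 1/51) = 43.59 Ω
  Rp2 = R3 ‖ R4 (parallel, both between nodes 0 and 3) = 1/(1/62000 + 1/220) = 219.2 Ω
  Rs1 = Rp1 + Rp2 (series, joined only at node 0) = 43.59 + 219.2 = 262.8 Ω
  Rp3 = R5 ‖ Rs1 (parallel, both between nodes 1 and 3) = 1/(1/820 + 1/262.8) = 199 Ω
R_th = 199 Ω

Final answer: V_th = 1.288 V, R_th = 199 Ω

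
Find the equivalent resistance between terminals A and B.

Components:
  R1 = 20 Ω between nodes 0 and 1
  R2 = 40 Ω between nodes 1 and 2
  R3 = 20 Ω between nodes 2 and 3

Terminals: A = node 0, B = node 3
Reduce the network between node 0 (A) and node 3 (B) by series/parallel combination:
  Rs1 = R1 + R2 (series, joined only at node 1) = 20 + 40 = 60 Ω
  Rs2 = R3 + Rs1 (series, joined only at node 2) = 20 + 60 = 80 Ω
R_eq = 80 Ω

Final answer: 80 Ω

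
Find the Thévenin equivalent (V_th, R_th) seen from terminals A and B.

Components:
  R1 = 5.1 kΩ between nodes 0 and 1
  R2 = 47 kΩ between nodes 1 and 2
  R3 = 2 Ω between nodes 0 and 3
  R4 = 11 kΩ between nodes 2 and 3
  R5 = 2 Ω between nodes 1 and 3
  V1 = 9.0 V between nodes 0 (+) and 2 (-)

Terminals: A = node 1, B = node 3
Step 1 — V_th is the open-circuit voltage V_A - V_B (nothing connected across the terminals).
Nodal analysis, taking node 2 as the 0 V reference.
Source V1 fixes V_0 = 9 V.
KCL at each unknown node (sum of currents leaving = 0; resistances in Ω):
  Node 1: (V_1 - 9)/5100 + (V_1 - 0)/47000 + (V_1 - V_3)/2 = 0
  Node 3: (V_3 - 9)/2 + (V_3 - 0)/11000 + (V_3 - V_1)/2 = 0
Collecting terms (coefficients in siemens):
  0.5002·V_1 - 0.5·V_3 = 0.001765
  1·V_3 - 0.5·V_1 = 4.5
Determinant D = (0.5002)(1) - (-0.5)(-0.5) = 0.2503
V_1 = [(0.001765)(1) - (-0.5)(4.5)]/D = 8.998 V
V_3 = [(0.5002)(4.5) - (0.001765)(-0.5)]/D = 8.998 V
V_th = V_1 - V_3 = 8.998 - 8.998 = -0.0003819 V
Step 2 — R_th: zero the source — replace V1 by a short circuit (node 2 merges into node 0) — and find the resistance seen between A (node 1) and B (node 3).
Reduce the network between node 1 (A) and node 3 (B) by series/parallel combination:
  Rp1 = R1 ‖ R2 (parallel, both between nodes 0 and 1) = 1/(1/5100 + 1/47000) = 4601 Ω
  Rp2 = R3 ‖ R4 (parallel, both between nodes 0 and 3) = 1/(1/2 + 1/11000) = 2 Ω
  Rs1 = Rp1 + Rp2 (series, joined only at node 0) = 4601 + 2 = 4603 Ω
  Rp3 = R5 ‖ Rs1 (parallel, both between nodes 1 and 3) = 1/(1/2 + 1/4603) = 1.999 Ω
R_th = 1.999 Ω

Final answer: V_th = -0.0003819 V, R_th = 1.999 Ω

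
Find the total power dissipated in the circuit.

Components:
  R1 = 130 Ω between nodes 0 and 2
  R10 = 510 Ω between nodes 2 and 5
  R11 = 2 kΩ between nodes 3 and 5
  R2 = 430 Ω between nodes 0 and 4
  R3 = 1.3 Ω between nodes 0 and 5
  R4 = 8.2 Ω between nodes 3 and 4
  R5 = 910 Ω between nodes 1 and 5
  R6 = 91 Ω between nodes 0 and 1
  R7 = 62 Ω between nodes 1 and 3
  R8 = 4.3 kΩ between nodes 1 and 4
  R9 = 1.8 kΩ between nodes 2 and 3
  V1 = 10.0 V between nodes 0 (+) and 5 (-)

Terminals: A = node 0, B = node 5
Nodal analysis, taking node 5 as the 0 V reference.
Source V1 fixes V_0 = 10 V.
KCL at each unknown node (sum of currents leaving = 0; resistances in Ω):
  Node 1: (V_1 - 0)/910 + (V_1 - 10)/91 + (V_1 - V_3)/62 + (V_1 - V_4)/4300 = 0
  Node 2: (V_2 - 10)/130 + (V_2 - V_3)/1800 + (V_2 - 0)/510 = 0
  Node 3: (V_3 - V_4)/8.2 + (V_3 - V_1)/62 + (V_3 - V_2)/1800 + (V_3 - 0)/2000 = 0
  Node 4: (V_4 - 10)/430 + (V_4 - V_3)/8.2 + (V_4 - V_1)/4300 = 0
Collecting terms (coefficients in siemens):
  0.02845·V_1 - 0.01613·V_3 - 0.0002326·V_4 = 0.1099
  0.01021·V_2 - 0.0005556·V_3 = 0.07692
  0.1391·V_3 - 0.01613·V_1 - 0.0005556·V_2 - 0.122·V_4 = 0
  0.1245·V_4 - 0.0002326·V_1 - 0.122·V_3 = 0.02326
Solving these 4 simultaneous equations (Gaussian elimination) gives:
  V_1 = 8.919 V, V_2 = 8.014 V, V_3 = 8.792 V, V_4 = 8.815 V
Power in each resistor, P = (ΔV)²/R:
  P_R1 = (10 - 8.014)²/130 = 0.03035 W
  P_R2 = (10 - 8.815)²/430 = 0.003265 W
  P_R3 = (10 - 0)²/1.3 = 76.92 W
  P_R4 = (8.792 - 8.815)²/8.2 = 0.00006336 W
  P_R5 = (8.919 - 0)²/910 = 0.08742 W
  P_R6 = (10 - 8.919)²/91 = 0.01283 W
  P_R7 = (8.919 - 8.792)²/62 = 0.0002603 W
  P_R8 = (8.919 - 8.815)²/4300 = 0.000002527 W
  P_R9 = (8.014 - 8.792)²/1800 = 0.0003369 W
  P_R10 = (8.014 - 0)²/510 = 0.1259 W
  P_R11 = (8.792 - 0)²/2000 = 0.03865 W
P_total = P_R1 + P_R2 + P_R3 + P_R4 + P_R5 + P_R6 + P_R7 + P_R8 + P_R9 + P_R10 + P_R11 = 77.22 W

Final answer: 77.22 W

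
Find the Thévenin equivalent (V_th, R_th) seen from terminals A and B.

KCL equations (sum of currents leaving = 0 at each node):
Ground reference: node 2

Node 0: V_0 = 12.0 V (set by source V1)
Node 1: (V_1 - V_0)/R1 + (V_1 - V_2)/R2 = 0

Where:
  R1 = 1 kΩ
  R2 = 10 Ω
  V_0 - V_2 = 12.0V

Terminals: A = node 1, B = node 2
Step 1 — V_th is the open-circuit voltage V_A - V_B (nothing connected across the terminals).
Nodal analysis, taking node 2 as the 0 V reference.
Source V1 fixes V_0 = 12 V.
KCL at each unknown node (sum of currents leaving = 0; resistances in Ω):
  Node 1: (V_1 - 12)/1000 + (V_1 - 0)/10 = 0
Collecting terms: 0.101 × V_1 = 0.012  =>  V_1 = 0.1188 V
V_th = V_1 - V_2 = 0.1188 - 0 = 0.1188 V
Step 2 — R_th: zero the source — replace V1 by a short circuit (node 2 merges into node 0) — and find the resistance seen between A (node 1) and B (node 0).
Reduce the network between node 1 (A) and node 0 (B) by series/parallel combination:
  Rp1 = R1 ‖ R2 (parallel, both between nodes 0 and 1) = 1/(1/1000 + 1/10) = 9.901 Ω
R_th = 9.901 Ω

Final answer: V_th = 0.1188 V, R_th = 9.901 Ω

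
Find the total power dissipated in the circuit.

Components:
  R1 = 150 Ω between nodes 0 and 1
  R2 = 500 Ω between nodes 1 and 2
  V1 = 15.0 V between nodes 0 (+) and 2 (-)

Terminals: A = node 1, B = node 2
Nodal analysis, taking node 2 as the 0 V reference.
Source V1 fixes V_0 = 15 V.
KCL at each unknown node (sum of currents leaving = 0; resistances in Ω):
  Node 1: (V_1 - 15)/150 + (V_1 - 0)/500 = 0
Collecting terms: 0.008667 × V_1 = 0.1  =>  V_1 = 11.54 V
Power in each resistor, P = (ΔV)²/R:
  P_R1 = (15 - 11.54)²/150 = 0.07988 W
  P_R2 = (11.54 - 0)²/500 = 0.2663 W
P_total = P_R1 + P_R2 = 0.3462 W

Final answer: 0.3462 W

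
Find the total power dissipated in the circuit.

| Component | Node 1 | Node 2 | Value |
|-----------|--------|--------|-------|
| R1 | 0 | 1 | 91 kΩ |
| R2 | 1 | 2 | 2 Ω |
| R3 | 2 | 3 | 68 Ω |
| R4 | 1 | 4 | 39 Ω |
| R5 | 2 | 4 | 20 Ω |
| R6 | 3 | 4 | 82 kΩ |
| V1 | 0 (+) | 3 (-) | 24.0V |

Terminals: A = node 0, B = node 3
Nodal analysis, taking node 3 as the 0 V reference.
Source V1 fixes V_0 = 24 V.
KCL at each unknown node (sum of currents leaving = 0; resistances in Ω):
  Node 1: (V_1 - 24)/91000 + (V_1 - V_2)/2 + (V_1 - V_4)/39 = 0
  Node 2: (V_2 - V_1)/2 + (V_2 - 0)/68 + (V_2 - V_4)/20 = 0
  Node 4: (V_4 - V_1)/39 + (V_4 - V_2)/20 + (V_4 - 0)/82000 = 0
Collecting terms (coefficients in siemens):
  0.5257·V_1 - 0.5·V_2 - 0.02564·V_4 = 0.0002637
  0.5647·V_2 - 0.5·V_1 - 0.05·V_4 = 0
  0.07565·V_4 - 0.02564·V_1 - 0.05·V_2 = 0
Solving these 3 simultaneous equations (Gaussian elimination) gives:
  V_1 = 0.01841 V, V_2 = 0.01791 V, V_4 = 0.01808 V
Power in each resistor, P = (ΔV)²/R:
  P_R1 = (24 - 0.01841)²/91000 = 0.00632 W
  P_R2 = (0.01841 - 0.01791)²/2 = 0.0000001299 W
  P_R3 = (0.01791 - 0)²/68 = 0.000004715 W
  P_R4 = (0.01841 - 0.01808)²/39 = 0.000000002961 W
  P_R5 = (0.01791 - 0.01808)²/20 = 0.000000001442 W
  P_R6 = (0 - 0.01808)²/82000 = 0.000000003984 W
P_total = P_R1 + P_R2 + P_R3 + P_R4 + P_R5 + P_R6 = 0.006325 W

Final answer: 0.006325 W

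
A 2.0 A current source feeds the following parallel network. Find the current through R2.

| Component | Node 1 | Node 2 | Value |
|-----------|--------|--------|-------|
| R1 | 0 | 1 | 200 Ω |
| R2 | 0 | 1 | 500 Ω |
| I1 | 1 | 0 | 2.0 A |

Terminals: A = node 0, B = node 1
All resistors sit directly between nodes 0 and 1, so they are in parallel and share one voltage V; the full source current 2 A splits among them.
1/R_par = 1/200 + 1/500 = 0.007 S  =>  R_par = 142.9 Ω
V = I × R_par = 2 × 142.9 = 285.7 V
I_R2 = V/R2 = 285.7/500 = 0.5714 A

Final answer: 0.5714 A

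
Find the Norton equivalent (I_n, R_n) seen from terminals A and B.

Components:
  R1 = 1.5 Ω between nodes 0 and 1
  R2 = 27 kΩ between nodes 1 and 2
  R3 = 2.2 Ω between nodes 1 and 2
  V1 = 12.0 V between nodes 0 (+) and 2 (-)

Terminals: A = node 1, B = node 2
Find the Thévenin equivalent first; then I_n = V_th/R_th and R_n = R_th.
Step 1 — V_th is the open-circuit voltage V_A - V_B (nothing connected across the terminals).
Nodal analysis, taking node 2 as the 0 V reference.
Source V1 fixes V_0 = 12 V.
KCL at each unknown node (sum of currents leaving = 0; resistances in Ω):
  Node 1: (V_1 - 12)/1.5 + (V_1 - 0)/27000 + (V_1 - 0)/2.2 = 0
Collecting terms: 1.121 × V_1 = 8  =>  V_1 = 7.135 V
V_th = V_1 - V_2 = 7.135 - 0 = 7.135 V
Step 2 — R_th: zero the source — replace V1 by a short circuit (node 2 merges into node 0) — and find the resistance seen between A (node 1) and B (node 0).
Reduce the network between node 1 (A) and node 0 (B) by series/parallel combination:
  Rp1 = R1 ‖ R2 ‖ R3 (parallel, all between nodes 0 and 1) = 1/(1/1.5 + 1/27000 + 1/2.2) = 0.8919 Ω
R_th = 0.8919 Ω
I_n = V_th/R_th = 7.135/0.8919 = 8 A, and R_n = R_th = 0.8919 Ω

Final answer: I_n = 8 A, R_n = 0.8919 Ω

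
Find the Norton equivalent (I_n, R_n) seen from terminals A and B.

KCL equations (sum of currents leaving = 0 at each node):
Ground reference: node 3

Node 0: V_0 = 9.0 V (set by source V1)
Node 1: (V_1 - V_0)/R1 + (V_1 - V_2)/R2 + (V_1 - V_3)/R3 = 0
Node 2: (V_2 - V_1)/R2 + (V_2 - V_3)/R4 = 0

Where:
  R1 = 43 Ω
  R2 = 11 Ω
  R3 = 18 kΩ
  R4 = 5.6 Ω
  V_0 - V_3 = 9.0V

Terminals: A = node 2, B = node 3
Find the Thévenin equivalent first; then I_n = V_th/R_th and R_n = R_th.
Step 1 — V_th is the open-circuit voltage V_A - V_B (nothing connected across the terminals).
Nodal analysis, taking node 3 as the 0 V reference.
Source V1 fixes V_0 = 9 V.
KCL at each unknown node (sum of currents leaving = 0; resistances in Ω):
  Node 1: (V_1 - 9)/43 + (V_1 - V_2)/11 + (V_1 - 0)/18000 = 0
  Node 2: (V_2 - V_1)/11 + (V_2 - 0)/5.6 = 0
Collecting terms (coefficients in siemens):
  0.1142·V_1 - 0.09091·V_2 = 0.2093
  0.2695·V_2 - 0.09091·V_1 = 0
Determinant D = (0.1142)(0.2695) - (-0.09091)(-0.09091) = 0.02252
V_1 = [(0.2093)(0.2695) - (-0.09091)(0)]/D = 2.505 V
V_2 = [(0.1142)(0) - (0.2093)(-0.09091)]/D = 0.8451 V
V_th = V_2 - V_3 = 0.8451 - 0 = 0.8451 V
Step 2 — R_th: zero the source — replace V1 by a short circuit (node 3 merges into node 0) — and find the resistance seen between A (node 2) and B (node 0).
Reduce the network between node 2 (A) and node 0 (B) by series/parallel combination:
  Rp1 = R1 ‖ R3 (parallel, both between nodes 0 and 1) = 1/(1/43 + 1/18000) = 42.9 Ω
  Rs1 = R2 + Rp1 (series, joined only at node 1) = 11 + 42.9 = 53.9 Ω
  Rp2 = R4 ‖ Rs1 (parallel, both between nodes 0 and 2) = 1/(1/5.6 + 1/53.9) = 5.073 Ω
R_th = 5.073 Ω
I_n = V_th/R_th = 0.8451/5.073 = 0.1666 A, and R_n = R_th = 5.073 Ω

Final answer: I_n = 0.1666 A, R_n = 5.073 Ω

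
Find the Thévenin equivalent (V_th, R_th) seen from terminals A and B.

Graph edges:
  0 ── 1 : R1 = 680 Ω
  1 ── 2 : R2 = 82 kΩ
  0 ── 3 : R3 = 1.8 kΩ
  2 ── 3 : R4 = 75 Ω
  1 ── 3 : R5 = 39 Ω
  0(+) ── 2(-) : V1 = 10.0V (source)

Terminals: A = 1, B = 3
Step 1 — V_th is the open-circuit voltage V_A - V_B (nothing connected across the terminals).
Nodal analysis, taking node 2 as the 0 V reference.
Source V1 fixes V_0 = 10 V.
KCL at each unknown node (sum of currents leaving = 0; resistances in Ω):
  Node 1: (V_1 - 10)/680 + (V_1 - 0)/82000 + (V_1 - V_3)/39 = 0
  Node 3: (V_3 - 10)/1800 + (V_3 - 0)/75 + (V_3 - V_1)/39 = 0
Collecting terms (coefficients in siemens):
  0.02712·V_1 - 0.02564·V_3 = 0.01471
  0.03953·V_3 - 0.02564·V_1 = 0.005556
Determinant D = (0.02712)(0.03953) - (-0.02564)(-0.02564) = 0.0004147
V_1 = [(0.01471)(0.03953) - (-0.02564)(0.005556)]/D = 1.745 V
V_3 = [(0.02712)(0.005556) - (0.01471)(-0.02564)]/D = 1.273 V
V_th = V_1 - V_3 = 1.745 - 1.273 = 0.4726 V
Step 2 — R_th: zero the source — replace V1 by a short circuit (node 2 merges into node 0) — and find the resistance seen between A (node 1) and B (node 3).
Reduce the network between node 1 (A) and node 3 (B) by series/parallel combination:
  Rp1 = R1 ‖ R2 (parallel, both between nodes 0 and 1) = 1/(1/680 + 1/82000) = 674.4 Ω
  Rp2 = R3 ‖ R4 (parallel, both between nodes 0 and 3) = 1/(1/1800 + 1/75) = 72 Ω
  Rs1 = Rp1 + Rp2 (series, joined only at node 0) = 674.4 + 72 = 746.4 Ω
  Rp3 = R5 ‖ Rs1 (parallel, both between nodes 1 and 3) = 1/(1/39 + 1/746.4) = 37.06 Ω
R_th = 37.06 Ω

Final answer: V_th = 0.4726 V, R_th = 37.06 Ω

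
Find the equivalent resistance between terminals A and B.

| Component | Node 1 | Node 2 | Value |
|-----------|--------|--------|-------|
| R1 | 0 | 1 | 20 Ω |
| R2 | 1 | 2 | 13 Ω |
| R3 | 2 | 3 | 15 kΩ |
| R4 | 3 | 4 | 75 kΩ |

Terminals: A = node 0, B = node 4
Reduce the network between node 0 (A) and node 4 (B) by series/parallel combination:
  Rs1 = R1 + R2 (series, joined only at node 1) = 20 + 13 = 33 Ω
  Rs2 = R3 + Rs1 (series, joined only at node 2) = 15000 + 33 = 15030 Ω
  Rs3 = R4 + Rs2 (series, joined only at node 3) = 75000 + 15030 = 90030 Ω
R_eq = 90.03 kΩ

Final answer: 90.03 kΩ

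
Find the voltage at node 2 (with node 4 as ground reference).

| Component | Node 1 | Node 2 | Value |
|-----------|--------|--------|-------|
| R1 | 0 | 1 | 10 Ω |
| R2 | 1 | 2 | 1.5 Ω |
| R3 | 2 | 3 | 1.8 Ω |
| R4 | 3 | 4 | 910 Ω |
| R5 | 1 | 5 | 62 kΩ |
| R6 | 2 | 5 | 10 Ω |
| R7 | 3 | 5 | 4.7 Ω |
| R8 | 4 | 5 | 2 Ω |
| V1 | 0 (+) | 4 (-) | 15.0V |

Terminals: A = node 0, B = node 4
Nodal analysis, taking node 4 as the 0 V reference.
Source V1 fixes V_0 = 15 V.
KCL at each unknown node (sum of currents leaving = 0; resistances in Ω):
  Node 1: (V_1 - 15)/10 + (V_1 - V_2)/1.5 + (V_1 - V_5)/62000 = 0
  Node 2: (V_2 - V_1)/1.5 + (V_2 - V_3)/1.8 + (V_2 - V_5)/10 = 0
  Node 3: (V_3 - V_2)/1.8 + (V_3 - 0)/910 + (V_3 - V_5)/4.7 = 0
  Node 5: (V_5 - V_1)/62000 + (V_5 - V_2)/10 + (V_5 - V_3)/4.7 + (V_5 - 0)/2 = 0
Collecting terms (coefficients in siemens):
  0.7667·V_1 - 0.6667·V_2 - 0.00001613·V_5 = 1.5
  1.322·V_2 - 0.6667·V_1 - 0.5556·V_3 - 0.1·V_5 = 0
  0.7694·V_3 - 0.5556·V_2 - 0.2128·V_5 = 0
  0.8128·V_5 - 0.00001613·V_1 - 0.1·V_2 - 0.2128·V_3 = 0
Solving these 4 simultaneous equations (Gaussian elimination) gives:
  V_1 = 6.386 V, V_2 = 5.094 V, V_3 = 4.152 V, V_5 = 1.714 V
The requested potential is V_2 = 5.094 V.

Final answer: V_2 = 5.094 V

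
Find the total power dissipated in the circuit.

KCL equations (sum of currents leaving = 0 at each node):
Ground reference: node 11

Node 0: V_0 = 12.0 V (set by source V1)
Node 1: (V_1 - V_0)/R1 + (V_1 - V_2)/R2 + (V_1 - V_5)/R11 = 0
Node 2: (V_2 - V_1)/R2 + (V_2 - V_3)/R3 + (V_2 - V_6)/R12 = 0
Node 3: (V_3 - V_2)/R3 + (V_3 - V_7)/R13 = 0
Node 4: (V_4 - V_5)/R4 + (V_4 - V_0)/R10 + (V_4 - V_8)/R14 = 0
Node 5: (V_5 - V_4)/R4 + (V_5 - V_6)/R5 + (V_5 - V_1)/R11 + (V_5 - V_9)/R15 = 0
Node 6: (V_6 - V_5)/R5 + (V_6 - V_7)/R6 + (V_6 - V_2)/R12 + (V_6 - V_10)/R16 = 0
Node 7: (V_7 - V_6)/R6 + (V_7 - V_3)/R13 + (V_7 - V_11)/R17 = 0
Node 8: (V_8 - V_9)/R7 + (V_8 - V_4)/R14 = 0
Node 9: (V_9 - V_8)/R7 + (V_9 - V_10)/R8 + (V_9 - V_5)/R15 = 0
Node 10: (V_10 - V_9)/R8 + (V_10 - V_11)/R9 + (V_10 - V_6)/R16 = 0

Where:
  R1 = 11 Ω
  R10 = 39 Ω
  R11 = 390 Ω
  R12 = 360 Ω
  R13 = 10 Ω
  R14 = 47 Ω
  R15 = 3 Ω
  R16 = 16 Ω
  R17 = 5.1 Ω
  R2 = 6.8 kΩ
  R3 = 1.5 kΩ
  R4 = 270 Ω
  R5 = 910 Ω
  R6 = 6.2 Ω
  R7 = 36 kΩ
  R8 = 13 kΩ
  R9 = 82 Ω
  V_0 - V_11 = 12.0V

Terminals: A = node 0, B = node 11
Nodal analysis, taking node 11 as the 0 V reference.
Source V1 fixes V_0 = 12 V.
KCL at each unknown node (sum of currents leaving = 0; resistances in Ω):
  Node 1: (V_1 - 12)/11 + (V_1 - V_2)/6800 + (V_1 - V_5)/390 = 0
  Node 2: (V_2 - V_1)/6800 + (V_2 - V_3)/1500 + (V_2 - V_6)/360 = 0
  Node 3: (V_3 - V_2)/1500 + (V_3 - V_7)/10 = 0
  Node 4: (V_4 - V_5)/270 + (V_4 - 12)/39 + (V_4 - V_8)/47 = 0
  Node 5: (V_5 - V_4)/270 + (V_5 - V_6)/910 + (V_5 - V_1)/390 + (V_5 - V_9)/3 = 0
  Node 6: (V_6 - V_5)/910 + (V_6 - V_7)/6.2 + (V_6 - V_2)/360 + (V_6 - V_10)/16 = 0
  Node 7: (V_7 - V_6)/6.2 + (V_7 - V_3)/10 + (V_7 - 0)/5.1 = 0
  Node 8: (V_8 - V_9)/36000 + (V_8 - V_4)/47 = 0
  Node 9: (V_9 - V_8)/36000 + (V_9 - V_10)/13000 + (V_9 - V_5)/3 = 0
  Node 10: (V_10 - V_9)/13000 + (V_10 - 0)/82 + (V_10 - V_6)/16 = 0
Collecting terms (coefficients in siemens):
  0.09362·V_1 - 0.0001471·V_2 - 0.002564·V_5 = 1.091
  0.003592·V_2 - 0.0001471·V_1 - 0.0006667·V_3 - 0.002778·V_6 = 0
  0.1007·V_3 - 0.0006667·V_2 - 0.1·V_7 = 0
  0.05062·V_4 - 0.003704·V_5 - 0.02128·V_8 = 0.3077
  0.3407·V_5 - 0.002564·V_1 - 0.003704·V_4 - 0.001099·V_6 - 0.3333·V_9 = 0
  0.2277·V_6 - 0.002778·V_2 - 0.001099·V_5 - 0.1613·V_7 - 0.0625·V_10 = 0
  0.4574·V_7 - 0.1·V_3 - 0.1613·V_6 = 0
  0.0213·V_8 - 0.02128·V_4 - 0.00002778·V_9 = 0
  0.3334·V_9 - 0.3333·V_5 - 0.00002778·V_8 - 0.00007692·V_10 = 0
  0.07477·V_10 - 0.0625·V_6 - 0.00007692·V_9 = 0
Solving these 10 simultaneous equations (Gaussian elimination) gives:
  V_1 = 11.93 V, V_2 = 0.6015 V, V_3 = 0.06369 V, V_4 = 11.74 V
  V_5 = 9.979 V, V_6 = 0.131 V, V_7 = 0.0601 V, V_8 = 11.74 V
  V_9 = 9.976 V, V_10 = 0.1197 V
Power in each resistor, P = (ΔV)²/R:
  P_R1 = (12 - 11.93)²/11 = 0.000488 W
  P_R2 = (11.93 - 0.6015)²/6800 = 0.01886 W
  P_R3 = (0.6015 - 0.06369)²/1500 = 0.0001928 W
  P_R4 = (11.74 - 9.979)²/270 = 0.01153 W
  P_R5 = (9.979 - 0.131)²/910 = 0.1066 W
  P_R6 = (0.131 - 0.0601)²/6.2 = 0.0008095 W
  P_R7 = (11.74 - 9.976)²/36000 = 0.00008648 W
  P_R8 = (9.976 - 0.1197)²/13000 = 0.007473 W
  P_R9 = (0.1197 - 0)²/82 = 0.0001748 W
  P_R10 = (12 - 11.74)²/39 = 0.001691 W
  P_R11 = (11.93 - 9.979)²/390 = 0.009731 W
  P_R12 = (0.6015 - 0.131)²/360 = 0.0006149 W
  P_R13 = (0.06369 - 0.0601)²/10 = 0.000001285 W
  P_R14 = (11.74 - 11.74)²/47 = 0.0000001129 W
  P_R15 = (9.979 - 9.976)²/3 = 0.000001509 W
  P_R16 = (0.131 - 0.1197)²/16 = 0.000007881 W
  P_R17 = (0.0601 - 0)²/5.1 = 0.0007084 W
P_total = P_R1 + P_R2 + P_R3 + P_R4 + P_R5 + P_R6 + P_R7 + P_R8 + P_R9 + P_R10 + P_R11 + P_R12 + P_R13 + P_R14 + P_R15 + P_R16 + P_R17 = 0.1589 W

Final answer: 0.1589 W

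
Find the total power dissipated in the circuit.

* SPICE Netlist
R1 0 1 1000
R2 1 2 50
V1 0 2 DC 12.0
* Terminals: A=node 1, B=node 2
Nodal analysis, taking node 2 as the 0 V reference.
Source V1 fixes V_0 = 12 V.
KCL at each unknown node (sum of currents leaving = 0; resistances in Ω):
  Node 1: (V_1 - 12)/1000 + (V_1 - 0)/50 = 0
Collecting terms: 0.021 × V_1 = 0.012  =>  V_1 = 0.5714 V
Power in each resistor, P = (ΔV)²/R:
  P_R1 = (12 - 0.5714)²/1000 = 0.1306 W
  P_R2 = (0.5714 - 0)²/50 = 0.006531 W
P_total = P_R1 + P_R2 = 0.1371 W

Final answer: 0.1371 W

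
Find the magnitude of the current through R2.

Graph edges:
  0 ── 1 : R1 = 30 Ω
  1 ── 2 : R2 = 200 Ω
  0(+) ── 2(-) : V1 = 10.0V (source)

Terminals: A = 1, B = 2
Nodal analysis, taking node 2 as the 0 V reference.
Source V1 fixes V_0 = 10 V.
KCL at each unknown node (sum of currents leaving = 0; resistances in Ω):
  Node 1: (V_1 - 10)/30 + (V_1 - 0)/200 = 0
Collecting terms: 0.03833 × V_1 = 0.3333  =>  V_1 = 8.696 V
I_R2 = (V_1 - V_2)/R2 = (8.696 - 0)/200 = 0.04348 A
|I_R2| = 0.04348 A

Final answer: |I_R2| = 0.04348 A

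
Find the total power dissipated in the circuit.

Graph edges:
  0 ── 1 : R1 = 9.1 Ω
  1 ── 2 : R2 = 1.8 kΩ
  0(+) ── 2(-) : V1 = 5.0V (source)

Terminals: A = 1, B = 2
Nodal analysis, taking node 2 as the 0 V reference.
Source V1 fixes V_0 = 5 V.
KCL at each unknown node (sum of currents leaving = 0; resistances in Ω):
  Node 1: (V_1 - 5)/9.1 + (V_1 - 0)/1800 = 0
Collecting terms: 0.1104 × V_1 = 0.5495  =>  V_1 = 4.975 V
Power in each resistor, P = (ΔV)²/R:
  P_R1 = (5 - 4.975)²/9.1 = 0.00006951 W
  P_R2 = (4.975 - 0)²/1800 = 0.01375 W
P_total = P_R1 + P_R2 = 0.01382 W

Final answer: 0.01382 W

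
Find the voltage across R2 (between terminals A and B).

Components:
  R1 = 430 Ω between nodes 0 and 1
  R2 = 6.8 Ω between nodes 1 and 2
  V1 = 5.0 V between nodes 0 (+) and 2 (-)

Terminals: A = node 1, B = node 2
R1 and R2 are in series across V1 (node 0 → node 1 → node 2), and the output A–B is taken across R2, so this is a voltage divider.
Series current: I = V1/(R1 + R2) = 5/(430 + 6.8) = 5/436.8 = 0.01145 A
V_R2 = I × R2 = V1 × R2/(R1 + R2) = 5 × 6.8/436.8 = 0.07784 V

Final answer: 0.07784 V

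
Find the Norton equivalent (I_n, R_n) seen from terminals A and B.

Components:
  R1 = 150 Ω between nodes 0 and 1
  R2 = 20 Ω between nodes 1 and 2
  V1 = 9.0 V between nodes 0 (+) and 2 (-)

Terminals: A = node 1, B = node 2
Find the Thévenin equivalent first; then I_n = V_th/R_th and R_n = R_th.
Step 1 — V_th is the open-circuit voltage V_A - V_B (nothing connected across the terminals).
Nodal analysis, taking node 2 as the 0 V reference.
Source V1 fixes V_0 = 9 V.
KCL at each unknown node (sum of currents leaving = 0; resistances in Ω):
  Node 1: (V_1 - 9)/150 + (V_1 - 0)/20 = 0
Collecting terms: 0.05667 × V_1 = 0.06  =>  V_1 = 1.059 V
V_th = V_1 - V_2 = 1.059 - 0 = 1.059 V
Step 2 — R_th: zero the source — replace V1 by a short circuit (node 2 merges into node 0) — and find the resistance seen between A (node 1) and B (node 0).
Reduce the network between node 1 (A) and node 0 (B) by series/parallel combination:
  Rp1 = R1 ‖ R2 (parallel, both between nodes 0 and 1) = 1/(1/150 + 1/20) = 17.65 Ω
R_th = 17.65 Ω
I_n = V_th/R_th = 1.059/17.65 = 0.06 A, and R_n = R_th = 17.65 Ω

Final answer: I_n = 0.06 A, R_n = 17.65 Ω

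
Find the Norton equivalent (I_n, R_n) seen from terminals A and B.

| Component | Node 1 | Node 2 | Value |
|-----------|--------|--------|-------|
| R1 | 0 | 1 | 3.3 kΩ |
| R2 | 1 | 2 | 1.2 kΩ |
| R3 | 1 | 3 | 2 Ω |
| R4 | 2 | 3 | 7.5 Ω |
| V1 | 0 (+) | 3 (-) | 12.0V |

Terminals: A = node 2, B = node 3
Find the Thévenin equivalent first; then I_n = V_th/R_th and R_n = R_th.
Step 1 — V_th is the open-circuit voltage V_A - V_B (nothing connected across the terminals).
Nodal analysis, taking node 3 as the 0 V reference.
Source V1 fixes V_0 = 12 V.
KCL at each unknown node (sum of currents leaving = 0; resistances in Ω):
  Node 1: (V_1 - 12)/3300 + (V_1 - V_2)/1200 + (V_1 - 0)/2 = 0
  Node 2: (V_2 - V_1)/1200 + (V_2 - 0)/7.5 = 0
Collecting terms (coefficients in siemens):
  0.5011·V_1 - 0.0008333·V_2 = 0.003636
  0.1342·V_2 - 0.0008333·V_1 = 0
Determinant D = (0.5011)(0.1342) - (-0.0008333)(-0.0008333) = 0.06724
V_1 = [(0.003636)(0.1342) - (-0.0008333)(0)]/D = 0.007256 V
V_2 = [(0.5011)(0) - (0.003636)(-0.0008333)]/D = 0.00004507 V
V_th = V_2 - V_3 = 0.00004507 - 0 = 0.00004507 V
Step 2 — R_th: zero the source — replace V1 by a short circuit (node 3 merges into node 0) — and find the resistance seen between A (node 2) and B (node 0).
Reduce the network between node 2 (A) and node 0 (B) by series/parallel combination:
  Rp1 = R1 ‖ R3 (parallel, both between nodes 0 and 1) = 1/(1/3300 + 1/2) = 1.999 Ω
  Rs1 = R2 + Rp1 (series, joined only at node 1) = 1200 + 1.999 = 1202 Ω
  Rp2 = R4 ‖ Rs1 (parallel, both between nodes 0 and 2) = 1/(1/7.5 + 1/1202) = 7.453 Ω
R_th = 7.453 Ω
I_n = V_th/R_th = 0.00004507/7.453 = 0.000006047 A, and R_n = R_th = 7.453 Ω

Final answer: I_n = 6.047e-06 A, R_n = 7.453 Ω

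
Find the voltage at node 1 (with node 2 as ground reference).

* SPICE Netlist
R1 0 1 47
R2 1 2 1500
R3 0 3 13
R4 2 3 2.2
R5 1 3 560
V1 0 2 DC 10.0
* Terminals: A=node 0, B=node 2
Nodal analysis, taking node 2 as the 0 V reference.
Source V1 fixes V_0 = 10 V.
KCL at each unknown node (sum of currents leaving = 0; resistances in Ω):
  Node 1: (V_1 - 10)/47 + (V_1 - 0)/1500 + (V_1 - V_3)/560 = 0
  Node 3: (V_3 - 10)/13 + (V_3 - 0)/2.2 + (V_3 - V_1)/560 = 0
Collecting terms (coefficients in siemens):
  0.02373·V_1 - 0.001786·V_3 = 0.2128
  0.5333·V_3 - 0.001786·V_1 = 0.7692
Determinant D = (0.02373)(0.5333) - (-0.001786)(-0.001786) = 0.01265
V_1 = [(0.2128)(0.5333) - (-0.001786)(0.7692)]/D = 9.077 V
V_3 = [(0.02373)(0.7692) - (0.2128)(-0.001786)]/D = 1.473 V
The requested potential is V_1 = 9.077 V.

Final answer: V_1 = 9.077 V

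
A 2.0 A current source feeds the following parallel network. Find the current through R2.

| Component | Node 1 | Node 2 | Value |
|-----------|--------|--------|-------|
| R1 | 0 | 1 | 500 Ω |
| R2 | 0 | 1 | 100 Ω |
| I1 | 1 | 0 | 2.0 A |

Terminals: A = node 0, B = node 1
All resistors sit directly between nodes 0 and 1, so they are in parallel and share one voltage V; the full source current 2 A splits among them.
1/R_par = 1/500 + 1/100 = 0.012 S  =>  R_par = 83.33 Ω
V = I × R_par = 2 × 83.33 = 166.7 V
I_R2 = V/R2 = 166.7/100 = 1.667 A

Final answer: 1.667 A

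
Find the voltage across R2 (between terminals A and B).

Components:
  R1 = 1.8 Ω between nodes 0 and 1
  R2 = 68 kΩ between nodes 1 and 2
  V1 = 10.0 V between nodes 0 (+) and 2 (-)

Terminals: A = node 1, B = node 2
R1 and R2 are in series across V1 (node 0 → node 1 → node 2), and the output A–B is taken across R2, so this is a voltage divider.
Series current: I = V1/(R1 + R2) = 10/(1.8 + 68000) = 10/68000 = 0.0001471 A
V_R2 = I × R2 = V1 × R2/(R1 + R2) = 10 × 68000/68000 = 10 V

Final answer: 10 V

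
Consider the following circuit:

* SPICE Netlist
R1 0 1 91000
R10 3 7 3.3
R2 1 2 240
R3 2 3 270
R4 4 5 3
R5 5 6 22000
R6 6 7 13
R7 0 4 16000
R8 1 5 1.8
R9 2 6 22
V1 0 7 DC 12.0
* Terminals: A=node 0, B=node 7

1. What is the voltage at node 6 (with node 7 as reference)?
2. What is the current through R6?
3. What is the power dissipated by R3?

Nodal analysis, taking node 7 as the 0 V reference.
Source V1 fixes V_0 = 12 V.
KCL at each unknown node (sum of currents leaving = 0; resistances in Ω):
  Node 1: (V_1 - 12)/91000 + (V_1 - V_2)/240 + (V_1 - V_5)/1.8 = 0
  Node 2: (V_2 - V_1)/240 + (V_2 - V_3)/270 + (V_2 - V_6)/22 = 0
  Node 3: (V_3 - V_2)/270 + (V_3 - 0)/3.3 = 0
  Node 4: (V_4 - V_5)/3 + (V_4 - 12)/16000 = 0
  Node 5: (V_5 - V_4)/3 + (V_5 - V_6)/22000 + (V_5 - V_1)/1.8 = 0
  Node 6: (V_6 - V_5)/22000 + (V_6 - 0)/13 + (V_6 - V_2)/22 = 0
Collecting terms (coefficients in siemens):
  0.5597·V_1 - 0.004167·V_2 - 0.5556·V_5 = 0.0001319
  0.05332·V_2 - 0.004167·V_1 - 0.003704·V_3 - 0.04545·V_6 = 0
  0.3067·V_3 - 0.003704·V_2 = 0
  0.3334·V_4 - 0.3333·V_5 = 0.00075
  0.8889·V_5 - 0.5556·V_1 - 0.3333·V_4 - 0.00004545·V_6 = 0
  0.1224·V_6 - 0.04545·V_2 - 0.00004545·V_5 = 0
Solving these 6 simultaneous equations (Gaussian elimination) gives:
  V_1 = 0.2317 V, V_2 = 0.02663 V, V_3 = 0.0003215 V, V_4 = 0.2352 V
  V_5 = 0.233 V, V_6 = 0.009973 V
Part 1:
  Read off the nodal solution: V_6 = 0.009973 V
Part 2:
  I_R6 = (V_6 - V_7)/R6 = (0.009973 - 0)/13 = 0.0007672 A
  Magnitude: I_R6 = 0.0007672 A
Part 3:
  I_R3 = (V_2 - V_3)/R3 = (0.02663 - 0.0003215)/270 = 0.00009743 A
  P_R3 = I_R3² × R3 = (0.00009743)² × 270 = 0.000002563 W

Final answers:
1. V_6 = 0.009973 V
2. I_R6 = 0.0007672 A
3. P_R3 = 2.563e-06 W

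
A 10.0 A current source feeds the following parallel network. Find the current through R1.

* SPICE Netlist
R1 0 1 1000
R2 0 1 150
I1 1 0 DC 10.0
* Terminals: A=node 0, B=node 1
All resistors sit directly between nodes 0 and 1, so they are in parallel and share one voltage V; the full source current 10 A splits among them.
1/R_par = 1/1000 + 1/150 = 0.007667 S  =>  R_par = 130.4 Ω
V = I × R_par = 10 × 130.4 = 1304 V
I_R1 = V/R1 = 1304/1000 = 1.304 A

Final answer: 1.304 A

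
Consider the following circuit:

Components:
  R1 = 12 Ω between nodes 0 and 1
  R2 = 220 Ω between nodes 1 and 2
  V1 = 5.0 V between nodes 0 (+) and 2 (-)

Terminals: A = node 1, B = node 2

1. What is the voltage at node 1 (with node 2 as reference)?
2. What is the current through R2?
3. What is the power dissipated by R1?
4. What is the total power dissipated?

Nodal analysis, taking node 2 as the 0 V reference.
Source V1 fixes V_0 = 5 V.
KCL at each unknown node (sum of currents leaving = 0; resistances in Ω):
  Node 1: (V_1 - 5)/12 + (V_1 - 0)/220 = 0
Collecting terms: 0.08788 × V_1 = 0.4167  =>  V_1 = 4.741 V
Part 1:
  Read off the nodal solution: V_1 = 4.741 V
Part 2:
  I_R2 = (V_1 - V_2)/R2 = (4.741 - 0)/220 = 0.02155 A
  Magnitude: I_R2 = 0.02155 A
Part 3:
  I_R1 = (V_0 - V_1)/R1 = (5 - 4.741)/12 = 0.02155 A
  P_R1 = I_R1² × R1 = (0.02155)² × 12 = 0.005574 W
Part 4:
  Power in each resistor, P = (ΔV)²/R:
    P_R1 = (5 - 4.741)²/12 = 0.005574 W
    P_R2 = (4.741 - 0)²/220 = 0.1022 W
  P_total = P_R1 + P_R2 = 0.1078 W

Final answers:
1. V_1 = 4.741 V
2. I_R2 = 0.02155 A
3. P_R1 = 0.005574 W
4. P_total = 0.1078 W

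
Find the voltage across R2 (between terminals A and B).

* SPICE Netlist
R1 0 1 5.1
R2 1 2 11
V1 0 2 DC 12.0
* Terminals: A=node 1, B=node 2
R1 and R2 are in series across V1 (node 0 → node 1 → node 2), and the output A–B is taken across R2, so this is a voltage divider.
Series current: I = V1/(R1 + R2) = 12/(5.1 + 11) = 12/16.1 = 0.7453 A
V_R2 = I × R2 = V1 × R2/(R1 + R2) = 12 × 11/16.1 = 8.199 V

Final answer: 8.199 V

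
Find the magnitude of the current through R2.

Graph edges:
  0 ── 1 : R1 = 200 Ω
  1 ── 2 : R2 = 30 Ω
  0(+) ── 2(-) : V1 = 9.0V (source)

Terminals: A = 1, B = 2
Nodal analysis, taking node 2 as the 0 V reference.
Source V1 fixes V_0 = 9 V.
KCL at each unknown node (sum of currents leaving = 0; resistances in Ω):
  Node 1: (V_1 - 9)/200 + (V_1 - 0)/30 = 0
Collecting terms: 0.03833 × V_1 = 0.045  =>  V_1 = 1.174 V
I_R2 = (V_1 - V_2)/R2 = (1.174 - 0)/30 = 0.03913 A
|I_R2| = 0.03913 A

Final answer: |I_R2| = 0.03913 A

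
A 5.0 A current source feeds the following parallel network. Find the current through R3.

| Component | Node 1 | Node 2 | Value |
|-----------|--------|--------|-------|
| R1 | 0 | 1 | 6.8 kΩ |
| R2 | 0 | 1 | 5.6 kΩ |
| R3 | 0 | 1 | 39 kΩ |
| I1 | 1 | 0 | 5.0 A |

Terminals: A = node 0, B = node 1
All resistors sit directly between nodes 0 and 1, so they are in parallel and share one voltage V; the full source current 5 A splits among them.
1/R_par = 1/6800 + 1/5600 + 1/39000 = 0.0003513 S  =>  R_par = 2847 Ω
V = I × R_par = 5 × 2847 = 14230 V
I_R3 = V/R3 = 14230/39000 = 0.365 A

Final answer: 0.365 A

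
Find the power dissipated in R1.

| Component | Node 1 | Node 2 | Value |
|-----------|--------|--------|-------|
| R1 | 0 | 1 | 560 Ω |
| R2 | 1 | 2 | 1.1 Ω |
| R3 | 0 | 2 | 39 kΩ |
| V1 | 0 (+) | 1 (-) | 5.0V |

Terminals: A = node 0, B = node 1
Nodal analysis, taking node 1 as the 0 V reference.
Source V1 fixes V_0 = 5 V.
KCL at each unknown node (sum of currents leaving = 0; resistances in Ω):
  Node 2: (V_2 - 0)/1.1 + (V_2 - 5)/39000 = 0
Collecting terms: 0.9091 × V_2 = 0.0001282  =>  V_2 = 0.000141 V
I_R1 = (V_0 - V_1)/R1 = (5 - 0)/560 = 0.008929 A
P_R1 = I_R1² × R1 = (0.008929)² × 560 = 0.04464 W

Final answer: 0.04464 W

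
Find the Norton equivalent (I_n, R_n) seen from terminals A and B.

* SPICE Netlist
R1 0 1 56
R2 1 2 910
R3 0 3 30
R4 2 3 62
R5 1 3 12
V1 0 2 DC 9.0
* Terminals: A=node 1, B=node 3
Find the Thévenin equivalent first; then I_n = V_th/R_th and R_n = R_th.
Step 1 — V_th is the open-circuit voltage V_A - V_B (nothing connected across the terminals).
Nodal analysis, taking node 2 as the 0 V reference.
Source V1 fixes V_0 = 9 V.
KCL at each unknown node (sum of currents leaving = 0; resistances in Ω):
  Node 1: (V_1 - 9)/56 + (V_1 - 0)/910 + (V_1 - V_3)/12 = 0
  Node 3: (V_3 - 9)/30 + (V_3 - 0)/62 + (V_3 - V_1)/12 = 0
Collecting terms (coefficients in siemens):
  0.1023·V_1 - 0.08333·V_3 = 0.1607
  0.1328·V_3 - 0.08333·V_1 = 0.3
Determinant D = (0.1023)(0.1328) - (-0.08333)(-0.08333) = 0.006639
V_1 = [(0.1607)(0.1328) - (-0.08333)(0.3)]/D = 6.98 V
V_3 = [(0.1023)(0.3) - (0.1607)(-0.08333)]/D = 6.639 V
V_th = V_1 - V_3 = 6.98 - 6.639 = 0.3408 V
Step 2 — R_th: zero the source — replace V1 by a short circuit (node 2 merges into node 0) — and find the resistance seen between A (node 1) and B (node 3).
Reduce the network between node 1 (A) and node 3 (B) by series/parallel combination:
  Rp1 = R1 ‖ R2 (parallel, both between nodes 0 and 1) = 1/(1/56 + 1/910) = 52.75 Ω
  Rp2 = R3 ‖ R4 (parallel, both between nodes 0 and 3) = 1/(1/30 + 1/62) = 20.22 Ω
  Rs1 = Rp1 + Rp2 (series, joined only at node 0) = 52.75 + 20.22 = 72.97 Ω
  Rp3 = R5 ‖ Rs1 (parallel, both between nodes 1 and 3) = 1/(1/12 + 1/72.97) = 10.31 Ω
R_th = 10.31 Ω
I_n = V_th/R_th = 0.3408/10.31 = 0.03307 A, and R_n = R_th = 10.31 Ω

Final answer: I_n = 0.03307 A, R_n = 10.31 Ω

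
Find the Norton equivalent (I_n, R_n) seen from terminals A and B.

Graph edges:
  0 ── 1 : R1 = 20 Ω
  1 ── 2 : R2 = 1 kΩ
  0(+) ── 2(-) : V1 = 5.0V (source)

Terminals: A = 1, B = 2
Find the Thévenin equivalent first; then I_n = V_th/R_th and R_n = R_th.
Step 1 — V_th is the open-circuit voltage V_A - V_B (nothing connected across the terminals).
Nodal analysis, taking node 2 as the 0 V reference.
Source V1 fixes V_0 = 5 V.
KCL at each unknown node (sum of currents leaving = 0; resistances in Ω):
  Node 1: (V_1 - 5)/20 + (V_1 - 0)/1000 = 0
Collecting terms: 0.051 × V_1 = 0.25  =>  V_1 = 4.902 V
V_th = V_1 - V_2 = 4.902 - 0 = 4.902 V
Step 2 — R_th: zero the source — replace V1 by a short circuit (node 2 merges into node 0) — and find the resistance seen between A (node 1) and B (node 0).
Reduce the network between node 1 (A) and node 0 (B) by series/parallel combination:
  Rp1 = R1 ‖ R2 (parallel, both between nodes 0 and 1) = 1/(1/20 + 1/1000) = 19.61 Ω
R_th = 19.61 Ω
I_n = V_th/R_th = 4.902/19.61 = 0.25 A, and R_n = R_th = 19.61 Ω

Final answer: I_n = 0.25 A, R_n = 19.61 Ω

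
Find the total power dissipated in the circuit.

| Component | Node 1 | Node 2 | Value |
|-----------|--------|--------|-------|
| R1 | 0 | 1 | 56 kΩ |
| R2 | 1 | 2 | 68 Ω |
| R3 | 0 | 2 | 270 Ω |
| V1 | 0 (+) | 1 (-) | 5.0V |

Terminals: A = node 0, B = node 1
Nodal analysis, taking node 1 as the 0 V reference.
Source V1 fixes V_0 = 5 V.
KCL at each unknown node (sum of currents leaving = 0; resistances in Ω):
  Node 2: (V_2 - 0)/68 + (V_2 - 5)/270 = 0
Collecting terms: 0.01841 × V_2 = 0.01852  =>  V_2 = 1.006 V
Power in each resistor, P = (ΔV)²/R:
  P_R1 = (5 - 0)²/56000 = 0.0004464 W
  P_R2 = (0 - 1.006)²/68 = 0.01488 W
  P_R3 = (5 - 1.006)²/270 = 0.05908 W
P_total = P_R1 + P_R2 + P_R3 = 0.07441 W

Final answer: 0.07441 W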